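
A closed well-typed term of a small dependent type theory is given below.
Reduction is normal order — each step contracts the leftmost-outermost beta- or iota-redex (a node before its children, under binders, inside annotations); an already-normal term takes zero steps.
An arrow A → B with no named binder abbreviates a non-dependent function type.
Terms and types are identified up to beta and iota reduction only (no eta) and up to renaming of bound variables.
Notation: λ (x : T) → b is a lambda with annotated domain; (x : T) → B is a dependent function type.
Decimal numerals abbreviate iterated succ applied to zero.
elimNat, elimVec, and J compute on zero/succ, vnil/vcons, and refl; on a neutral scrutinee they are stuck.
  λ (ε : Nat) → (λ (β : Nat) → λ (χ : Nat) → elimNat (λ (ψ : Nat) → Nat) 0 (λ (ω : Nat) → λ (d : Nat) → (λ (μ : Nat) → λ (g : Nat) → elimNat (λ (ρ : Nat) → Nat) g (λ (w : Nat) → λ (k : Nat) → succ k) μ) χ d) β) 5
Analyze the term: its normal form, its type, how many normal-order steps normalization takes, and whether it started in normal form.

normal form:
  λ (ε : Nat) → λ (β : Nat) → elimNat (λ (χ : Nat) → Nat) (elimNat (λ (ψ : Nat) → Nat) (elimNat (λ (ω : Nat) → Nat) (elimNat (λ (d : Nat) → Nat) (elimNat (λ (μ : Nat) → Nat) 0 (λ (g : Nat) → λ (ρ : Nat) → succ ρ) β) (λ (w : Nat) → λ (k : Nat) → succ k) β) (λ (a : Nat) → λ (m : Nat) → succ m) β) (λ (σ : Nat) → λ (η : Nat) → succ η) β) (λ (v : Nat) → λ (ν : Nat) → succ ν) β
the term's type:
  Nat → Nat → Nat
reduction steps (normal order): 27
already normal: no
first contracted redex: a beta-redex


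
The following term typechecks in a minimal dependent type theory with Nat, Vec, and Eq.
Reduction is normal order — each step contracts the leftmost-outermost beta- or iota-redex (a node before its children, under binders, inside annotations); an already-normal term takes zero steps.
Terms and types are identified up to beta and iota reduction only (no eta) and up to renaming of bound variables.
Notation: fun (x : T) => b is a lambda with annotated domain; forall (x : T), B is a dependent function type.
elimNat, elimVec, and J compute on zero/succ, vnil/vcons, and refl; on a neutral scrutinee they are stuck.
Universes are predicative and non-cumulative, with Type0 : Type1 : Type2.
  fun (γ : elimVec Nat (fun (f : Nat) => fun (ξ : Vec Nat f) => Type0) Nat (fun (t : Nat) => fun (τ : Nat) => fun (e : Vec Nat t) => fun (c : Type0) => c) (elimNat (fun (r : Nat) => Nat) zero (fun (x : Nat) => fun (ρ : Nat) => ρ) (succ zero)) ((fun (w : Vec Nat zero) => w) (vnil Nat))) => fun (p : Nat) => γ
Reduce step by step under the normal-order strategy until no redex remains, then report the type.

normal-order reduction sequence:
  fun (γ : elimVec Nat (fun (f : Nat) => fun (ξ : Vec Nat f) => Type0) Nat (fun (t : Nat) => fun (τ : Nat) => fun (e : Vec Nat t) => fun (c : Type0) => c) (elimNat (fun (r : Nat) => Nat) zero (fun (x : Nat) => fun (ρ : Nat) => ρ) (succ zero)) ((fun (w : Vec Nat zero) => w) (vnil Nat))) => fun (p : Nat) => γ
  ~> fun (γ : elimVec Nat (fun (f : Nat) => fun (ξ : Vec Nat f) => Type0) Nat (fun (t : Nat) => fun (τ : Nat) => fun (e : Vec Nat t) => fun (c : Type0) => c) ((fun (r : Nat) => fun (x : Nat) => x) zero (elimNat (fun (ρ : Nat) => Nat) zero (fun (w : Nat) => fun (p : Nat) => p) zero)) ((fun (q : Vec Nat zero) => q) (vnil Nat))) => fun (d : Nat) => γ
  ~> fun (γ : elimVec Nat (fun (f : Nat) => fun (ξ : Vec Nat f) => Type0) Nat (fun (t : Nat) => fun (τ : Nat) => fun (e : Vec Nat t) => fun (c : Type0) => c) ((fun (r : Nat) => r) (elimNat (fun (x : Nat) => Nat) zero (fun (ρ : Nat) => fun (w : Nat) => w) zero)) ((fun (p : Vec Nat zero) => p) (vnil Nat))) => fun (q : Nat) => γ
  ~> fun (γ : elimVec Nat (fun (f : Nat) => fun (ξ : Vec Nat f) => Type0) Nat (fun (t : Nat) => fun (τ : Nat) => fun (e : Vec Nat t) => fun (c : Type0) => c) (elimNat (fun (r : Nat) => Nat) zero (fun (x : Nat) => fun (ρ : Nat) => ρ) zero) ((fun (w : Vec Nat zero) => w) (vnil Nat))) => fun (p : Nat) => γ
  ~> fun (γ : elimVec Nat (fun (f : Nat) => fun (ξ : Vec Nat f) => Type0) Nat (fun (t : Nat) => fun (τ : Nat) => fun (e : Vec Nat t) => fun (c : Type0) => c) zero ((fun (r : Vec Nat zero) => r) (vnil Nat))) => fun (x : Nat) => γ
  ~> fun (γ : elimVec Nat (fun (f : Nat) => fun (ξ : Vec Nat f) => Type0) Nat (fun (t : Nat) => fun (τ : Nat) => fun (e : Vec Nat t) => fun (c : Type0) => c) zero (vnil Nat)) => fun (r : Nat) => γ
  ~> fun (γ : Nat) => fun (f : Nat) => γ
type:
  forall (γ : Nat), forall (f : Nat), Nat


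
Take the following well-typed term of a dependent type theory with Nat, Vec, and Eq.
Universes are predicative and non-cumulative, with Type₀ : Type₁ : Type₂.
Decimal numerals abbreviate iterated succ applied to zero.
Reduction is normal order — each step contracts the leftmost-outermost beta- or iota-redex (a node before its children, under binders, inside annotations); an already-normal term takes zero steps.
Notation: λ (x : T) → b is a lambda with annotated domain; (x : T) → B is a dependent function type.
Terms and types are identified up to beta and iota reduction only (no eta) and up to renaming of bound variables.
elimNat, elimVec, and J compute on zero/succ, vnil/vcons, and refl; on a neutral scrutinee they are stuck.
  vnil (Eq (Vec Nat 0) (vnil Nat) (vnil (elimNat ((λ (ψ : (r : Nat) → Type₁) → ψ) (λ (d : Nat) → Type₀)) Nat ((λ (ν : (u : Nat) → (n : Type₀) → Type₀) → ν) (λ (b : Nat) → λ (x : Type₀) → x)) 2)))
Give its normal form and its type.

normal form:
  vnil (Eq (Vec Nat 0) (vnil Nat) (vnil Nat))
the term's type:
  Vec (Eq (Vec Nat 0) (vnil Nat) (vnil Nat)) 0
observation: normalization takes exactly 9 steps under the normal-order strategy.


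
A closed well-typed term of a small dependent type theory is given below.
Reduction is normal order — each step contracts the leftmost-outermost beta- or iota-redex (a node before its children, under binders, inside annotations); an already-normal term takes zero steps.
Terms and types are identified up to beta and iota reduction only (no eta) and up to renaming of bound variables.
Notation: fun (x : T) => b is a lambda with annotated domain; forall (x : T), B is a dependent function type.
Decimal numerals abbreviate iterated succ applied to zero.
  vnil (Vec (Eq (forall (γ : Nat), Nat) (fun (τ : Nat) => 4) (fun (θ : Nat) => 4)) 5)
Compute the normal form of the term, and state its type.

normal form:
  vnil (Vec (Eq (forall (γ : Nat), Nat) (fun (τ : Nat) => 4) (fun (θ : Nat) => 4)) 5)
the term's type:
  Vec (Vec (Eq (forall (γ : Nat), Nat) (fun (τ : Nat) => 4) (fun (θ : Nat) => 4)) 5) 0


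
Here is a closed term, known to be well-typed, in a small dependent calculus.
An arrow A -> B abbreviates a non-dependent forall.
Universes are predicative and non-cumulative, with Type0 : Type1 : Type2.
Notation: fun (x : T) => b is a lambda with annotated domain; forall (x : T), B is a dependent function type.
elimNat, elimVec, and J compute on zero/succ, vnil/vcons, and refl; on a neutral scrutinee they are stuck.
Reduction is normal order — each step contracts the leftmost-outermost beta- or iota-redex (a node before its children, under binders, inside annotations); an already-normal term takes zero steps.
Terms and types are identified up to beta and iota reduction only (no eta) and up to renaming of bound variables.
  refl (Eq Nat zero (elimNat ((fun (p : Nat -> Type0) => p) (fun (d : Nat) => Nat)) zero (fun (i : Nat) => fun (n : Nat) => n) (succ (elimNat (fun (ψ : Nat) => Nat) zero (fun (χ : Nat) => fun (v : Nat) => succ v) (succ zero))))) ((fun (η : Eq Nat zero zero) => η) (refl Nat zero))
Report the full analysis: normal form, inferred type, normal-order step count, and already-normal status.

normal form:
  refl (Eq Nat zero zero) (refl Nat zero)
the term's type:
  Eq (Eq Nat zero zero) (refl Nat zero) (refl Nat zero)
reduction steps (normal order): 13
started in normal form: no
first redex: an elimNat iota-redex


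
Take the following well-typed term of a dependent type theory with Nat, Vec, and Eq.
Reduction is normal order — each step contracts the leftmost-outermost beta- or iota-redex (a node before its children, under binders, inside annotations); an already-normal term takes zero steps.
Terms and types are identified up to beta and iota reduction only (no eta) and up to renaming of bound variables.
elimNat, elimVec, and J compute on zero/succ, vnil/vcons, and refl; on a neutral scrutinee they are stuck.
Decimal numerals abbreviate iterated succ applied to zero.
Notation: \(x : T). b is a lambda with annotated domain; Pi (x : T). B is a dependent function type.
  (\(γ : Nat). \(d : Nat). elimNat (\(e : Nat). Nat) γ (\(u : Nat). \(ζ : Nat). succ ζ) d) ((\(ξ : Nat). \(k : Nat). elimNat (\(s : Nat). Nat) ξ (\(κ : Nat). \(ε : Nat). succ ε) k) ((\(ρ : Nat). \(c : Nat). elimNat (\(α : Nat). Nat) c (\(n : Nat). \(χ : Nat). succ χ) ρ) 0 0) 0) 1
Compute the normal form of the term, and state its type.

reduced normal form:
  1
inferred type:
  Nat


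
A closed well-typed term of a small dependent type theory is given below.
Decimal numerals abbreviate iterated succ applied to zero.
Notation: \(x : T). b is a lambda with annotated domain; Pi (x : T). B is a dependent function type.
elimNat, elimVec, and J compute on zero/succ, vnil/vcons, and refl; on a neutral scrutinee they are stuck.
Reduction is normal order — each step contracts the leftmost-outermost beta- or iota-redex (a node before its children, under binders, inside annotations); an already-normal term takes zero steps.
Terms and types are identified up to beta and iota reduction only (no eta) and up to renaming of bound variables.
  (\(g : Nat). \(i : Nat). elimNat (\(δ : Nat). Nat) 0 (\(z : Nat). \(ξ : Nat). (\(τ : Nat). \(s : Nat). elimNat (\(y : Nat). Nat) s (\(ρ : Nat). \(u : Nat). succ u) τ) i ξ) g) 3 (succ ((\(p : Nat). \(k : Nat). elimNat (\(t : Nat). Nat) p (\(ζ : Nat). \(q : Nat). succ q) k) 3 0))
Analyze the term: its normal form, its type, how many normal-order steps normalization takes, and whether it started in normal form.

normal form:
  12
inferred type:
  Nat
reduction steps (normal order): 66
already normal: no
first redex: a beta-redex


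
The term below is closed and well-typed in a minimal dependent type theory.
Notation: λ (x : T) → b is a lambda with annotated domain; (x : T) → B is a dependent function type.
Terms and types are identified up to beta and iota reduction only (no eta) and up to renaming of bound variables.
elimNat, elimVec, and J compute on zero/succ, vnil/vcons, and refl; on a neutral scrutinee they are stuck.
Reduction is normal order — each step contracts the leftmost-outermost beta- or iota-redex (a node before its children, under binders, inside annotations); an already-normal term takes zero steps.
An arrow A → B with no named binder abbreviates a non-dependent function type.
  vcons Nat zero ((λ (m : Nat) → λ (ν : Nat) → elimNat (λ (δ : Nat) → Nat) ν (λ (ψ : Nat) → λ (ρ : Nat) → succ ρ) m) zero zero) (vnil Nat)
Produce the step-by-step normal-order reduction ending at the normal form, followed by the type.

reduction (normal order):
  vcons Nat zero ((λ (m : Nat) → λ (ν : Nat) → elimNat (λ (δ : Nat) → Nat) ν (λ (ψ : Nat) → λ (ρ : Nat) → succ ρ) m) zero zero) (vnil Nat)
  ~> vcons Nat zero ((λ (m : Nat) → elimNat (λ (ν : Nat) → Nat) m (λ (δ : Nat) → λ (ψ : Nat) → succ ψ) zero) zero) (vnil Nat)
  ~> vcons Nat zero (elimNat (λ (m : Nat) → Nat) zero (λ (ν : Nat) → λ (δ : Nat) → succ δ) zero) (vnil Nat)
  ~> vcons Nat zero zero (vnil Nat)
type:
  Vec Nat (succ zero)


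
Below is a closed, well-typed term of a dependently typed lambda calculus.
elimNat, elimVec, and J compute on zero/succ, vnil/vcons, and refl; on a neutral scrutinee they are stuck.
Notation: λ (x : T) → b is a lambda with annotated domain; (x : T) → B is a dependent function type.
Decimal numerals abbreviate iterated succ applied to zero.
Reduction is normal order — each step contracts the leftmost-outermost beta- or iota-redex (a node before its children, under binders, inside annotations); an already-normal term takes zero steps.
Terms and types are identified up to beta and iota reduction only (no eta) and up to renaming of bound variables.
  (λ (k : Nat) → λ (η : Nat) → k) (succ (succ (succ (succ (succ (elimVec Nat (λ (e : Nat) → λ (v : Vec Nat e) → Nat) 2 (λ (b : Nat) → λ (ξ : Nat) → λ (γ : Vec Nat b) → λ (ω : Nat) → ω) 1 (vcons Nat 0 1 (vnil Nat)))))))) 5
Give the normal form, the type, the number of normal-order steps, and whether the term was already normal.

reduced normal form:
  7
type:
  Nat
reduction steps (normal order): 8
already normal: no
first redex: a beta-redex


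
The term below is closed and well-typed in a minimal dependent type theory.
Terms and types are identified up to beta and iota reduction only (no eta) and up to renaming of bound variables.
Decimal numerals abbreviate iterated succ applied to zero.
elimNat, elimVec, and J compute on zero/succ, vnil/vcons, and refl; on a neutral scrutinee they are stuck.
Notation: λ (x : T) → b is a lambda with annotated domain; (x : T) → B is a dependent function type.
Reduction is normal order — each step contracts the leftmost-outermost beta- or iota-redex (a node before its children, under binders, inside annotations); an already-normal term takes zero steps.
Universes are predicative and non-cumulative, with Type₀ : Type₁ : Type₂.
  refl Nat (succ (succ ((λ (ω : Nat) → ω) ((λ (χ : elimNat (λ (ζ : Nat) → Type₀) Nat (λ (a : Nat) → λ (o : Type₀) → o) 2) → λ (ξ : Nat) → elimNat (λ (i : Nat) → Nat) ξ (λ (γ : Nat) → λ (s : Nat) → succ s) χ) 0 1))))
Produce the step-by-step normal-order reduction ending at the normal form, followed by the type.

reduction (normal order):
  refl Nat (succ (succ ((λ (ω : Nat) → ω) ((λ (χ : elimNat (λ (ζ : Nat) → Type₀) Nat (λ (a : Nat) → λ (o : Type₀) → o) 2) → λ (ξ : Nat) → elimNat (λ (i : Nat) → Nat) ξ (λ (γ : Nat) → λ (s : Nat) → succ s) χ) 0 1))))
  ~> refl Nat (succ (succ ((λ (ω : elimNat (λ (χ : Nat) → Type₀) Nat (λ (ζ : Nat) → λ (a : Type₀) → a) 2) → λ (o : Nat) → elimNat (λ (ξ : Nat) → Nat) o (λ (i : Nat) → λ (γ : Nat) → succ γ) ω) 0 1)))
  ~> refl Nat (succ (succ ((λ (ω : Nat) → elimNat (λ (χ : Nat) → Nat) ω (λ (ζ : Nat) → λ (a : Nat) → succ a) 0) 1)))
  ~> refl Nat (succ (succ (elimNat (λ (ω : Nat) → Nat) 1 (λ (χ : Nat) → λ (ζ : Nat) → succ ζ) 0)))
  ~> refl Nat 3
type:
  Eq Nat 3 3


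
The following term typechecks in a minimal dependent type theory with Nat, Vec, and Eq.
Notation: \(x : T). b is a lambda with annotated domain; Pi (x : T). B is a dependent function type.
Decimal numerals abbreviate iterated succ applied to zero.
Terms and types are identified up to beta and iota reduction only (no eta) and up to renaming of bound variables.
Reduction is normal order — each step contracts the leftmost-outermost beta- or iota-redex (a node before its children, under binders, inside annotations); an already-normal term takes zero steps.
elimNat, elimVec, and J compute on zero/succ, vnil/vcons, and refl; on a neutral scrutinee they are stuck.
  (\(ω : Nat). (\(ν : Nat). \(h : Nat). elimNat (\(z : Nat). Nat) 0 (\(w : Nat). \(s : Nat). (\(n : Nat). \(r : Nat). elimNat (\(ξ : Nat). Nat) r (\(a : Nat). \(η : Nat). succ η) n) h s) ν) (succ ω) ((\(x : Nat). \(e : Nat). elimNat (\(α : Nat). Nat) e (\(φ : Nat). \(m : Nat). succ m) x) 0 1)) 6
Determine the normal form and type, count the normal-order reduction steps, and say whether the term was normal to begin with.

resulting normal form:
  7
inferred type:
  Nat
reduction steps (normal order): 88
term was already normal: no
first redex: a beta-redex


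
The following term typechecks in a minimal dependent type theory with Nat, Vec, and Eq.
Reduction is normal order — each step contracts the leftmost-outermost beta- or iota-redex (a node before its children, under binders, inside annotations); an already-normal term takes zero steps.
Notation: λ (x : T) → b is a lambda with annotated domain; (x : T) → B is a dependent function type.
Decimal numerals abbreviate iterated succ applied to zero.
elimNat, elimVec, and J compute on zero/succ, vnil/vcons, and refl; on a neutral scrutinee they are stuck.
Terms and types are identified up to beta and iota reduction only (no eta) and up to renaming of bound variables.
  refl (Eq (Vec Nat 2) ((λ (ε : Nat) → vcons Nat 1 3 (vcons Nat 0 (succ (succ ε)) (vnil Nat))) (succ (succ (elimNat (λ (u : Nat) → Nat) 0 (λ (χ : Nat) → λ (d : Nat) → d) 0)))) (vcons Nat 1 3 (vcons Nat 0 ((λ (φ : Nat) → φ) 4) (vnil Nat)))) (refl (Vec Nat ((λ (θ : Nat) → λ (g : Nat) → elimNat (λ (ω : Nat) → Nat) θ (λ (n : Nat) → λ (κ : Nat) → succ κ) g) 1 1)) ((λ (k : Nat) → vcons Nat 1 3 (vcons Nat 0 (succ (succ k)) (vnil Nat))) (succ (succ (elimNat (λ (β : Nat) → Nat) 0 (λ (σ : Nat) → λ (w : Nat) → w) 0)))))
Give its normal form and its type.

resulting normal form:
  refl (Eq (Vec Nat 2) (vcons Nat 1 3 (vcons Nat 0 4 (vnil Nat))) (vcons Nat 1 3 (vcons Nat 0 4 (vnil Nat)))) (refl (Vec Nat 2) (vcons Nat 1 3 (vcons Nat 0 4 (vnil Nat))))
inferred type:
  Eq (Eq (Vec Nat 2) (vcons Nat 1 3 (vcons Nat 0 4 (vnil Nat))) (vcons Nat 1 3 (vcons Nat 0 4 (vnil Nat)))) (refl (Vec Nat 2) (vcons Nat 1 3 (vcons Nat 0 4 (vnil Nat)))) (refl (Vec Nat 2) (vcons Nat 1 3 (vcons Nat 0 4 (vnil Nat))))
observation: reduction starts at a beta-redex, and 11 normal-order steps reach the normal form.


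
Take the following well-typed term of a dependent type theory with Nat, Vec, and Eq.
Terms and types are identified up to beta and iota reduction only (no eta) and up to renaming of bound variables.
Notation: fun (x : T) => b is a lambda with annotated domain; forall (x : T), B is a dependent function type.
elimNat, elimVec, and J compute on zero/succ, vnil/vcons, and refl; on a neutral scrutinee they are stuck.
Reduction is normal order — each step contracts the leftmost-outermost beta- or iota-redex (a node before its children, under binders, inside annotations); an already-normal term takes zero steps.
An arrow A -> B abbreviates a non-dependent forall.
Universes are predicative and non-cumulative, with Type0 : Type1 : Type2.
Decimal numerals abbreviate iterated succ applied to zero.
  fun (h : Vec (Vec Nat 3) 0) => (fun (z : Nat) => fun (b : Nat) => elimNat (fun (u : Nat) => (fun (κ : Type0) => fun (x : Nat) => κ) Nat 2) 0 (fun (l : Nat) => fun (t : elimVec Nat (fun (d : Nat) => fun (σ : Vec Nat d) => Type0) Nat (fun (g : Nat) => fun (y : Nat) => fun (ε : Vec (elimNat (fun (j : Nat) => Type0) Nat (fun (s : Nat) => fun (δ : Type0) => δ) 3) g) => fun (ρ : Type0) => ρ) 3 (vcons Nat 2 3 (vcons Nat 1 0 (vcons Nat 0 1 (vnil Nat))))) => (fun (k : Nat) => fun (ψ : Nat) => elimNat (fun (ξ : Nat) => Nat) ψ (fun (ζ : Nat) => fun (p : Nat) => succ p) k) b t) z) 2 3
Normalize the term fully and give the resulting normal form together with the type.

reduced normal form:
  fun (h : Vec (Vec Nat 3) 0) => 6
type:
  Vec (Vec Nat 3) 0 -> Nat


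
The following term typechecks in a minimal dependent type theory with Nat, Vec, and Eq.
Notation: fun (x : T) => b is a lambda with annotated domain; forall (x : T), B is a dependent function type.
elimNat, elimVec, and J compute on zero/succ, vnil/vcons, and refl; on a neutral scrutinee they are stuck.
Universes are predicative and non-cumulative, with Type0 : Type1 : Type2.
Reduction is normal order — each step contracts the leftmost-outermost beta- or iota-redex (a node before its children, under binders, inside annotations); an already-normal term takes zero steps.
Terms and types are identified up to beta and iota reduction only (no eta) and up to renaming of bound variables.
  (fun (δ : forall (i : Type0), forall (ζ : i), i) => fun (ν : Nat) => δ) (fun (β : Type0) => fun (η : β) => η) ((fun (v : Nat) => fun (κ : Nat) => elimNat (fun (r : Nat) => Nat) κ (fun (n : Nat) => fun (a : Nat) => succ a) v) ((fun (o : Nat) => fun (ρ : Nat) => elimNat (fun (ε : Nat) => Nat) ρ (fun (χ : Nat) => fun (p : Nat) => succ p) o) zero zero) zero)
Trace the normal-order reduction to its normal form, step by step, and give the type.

reduction (normal order):
  (fun (δ : forall (i : Type0), forall (ζ : i), i) => fun (ν : Nat) => δ) (fun (β : Type0) => fun (η : β) => η) ((fun (v : Nat) => fun (κ : Nat) => elimNat (fun (r : Nat) => Nat) κ (fun (n : Nat) => fun (a : Nat) => succ a) v) ((fun (o : Nat) => fun (ρ : Nat) => elimNat (fun (ε : Nat) => Nat) ρ (fun (χ : Nat) => fun (p : Nat) => succ p) o) zero zero) zero)
  ~> (fun (δ : Nat) => fun (i : Type0) => fun (ζ : i) => ζ) ((fun (ν : Nat) => fun (β : Nat) => elimNat (fun (η : Nat) => Nat) β (fun (v : Nat) => fun (κ : Nat) => succ κ) ν) ((fun (r : Nat) => fun (n : Nat) => elimNat (fun (a : Nat) => Nat) n (fun (o : Nat) => fun (ρ : Nat) => succ ρ) r) zero zero) zero)
  ~> fun (δ : Type0) => fun (i : δ) => i
the term's type:
  forall (δ : Type0), forall (i : δ), δ


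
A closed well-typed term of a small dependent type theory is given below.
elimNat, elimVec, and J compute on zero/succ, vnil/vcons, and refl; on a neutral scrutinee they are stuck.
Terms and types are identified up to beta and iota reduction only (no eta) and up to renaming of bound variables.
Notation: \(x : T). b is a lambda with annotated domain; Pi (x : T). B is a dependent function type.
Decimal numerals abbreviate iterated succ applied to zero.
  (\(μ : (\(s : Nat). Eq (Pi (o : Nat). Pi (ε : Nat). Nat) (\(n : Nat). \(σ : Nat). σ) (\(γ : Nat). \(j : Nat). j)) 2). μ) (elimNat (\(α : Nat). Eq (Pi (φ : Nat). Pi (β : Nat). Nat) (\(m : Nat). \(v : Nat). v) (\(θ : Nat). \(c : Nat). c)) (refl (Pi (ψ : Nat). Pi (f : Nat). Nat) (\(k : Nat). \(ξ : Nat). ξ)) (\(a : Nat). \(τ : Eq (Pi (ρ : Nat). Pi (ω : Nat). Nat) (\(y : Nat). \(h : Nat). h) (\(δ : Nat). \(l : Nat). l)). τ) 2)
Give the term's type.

type:
  Eq (Pi (μ : Nat). Pi (s : Nat). Nat) (\(o : Nat). \(ε : Nat). ε) (\(n : Nat). \(σ : Nat). σ)


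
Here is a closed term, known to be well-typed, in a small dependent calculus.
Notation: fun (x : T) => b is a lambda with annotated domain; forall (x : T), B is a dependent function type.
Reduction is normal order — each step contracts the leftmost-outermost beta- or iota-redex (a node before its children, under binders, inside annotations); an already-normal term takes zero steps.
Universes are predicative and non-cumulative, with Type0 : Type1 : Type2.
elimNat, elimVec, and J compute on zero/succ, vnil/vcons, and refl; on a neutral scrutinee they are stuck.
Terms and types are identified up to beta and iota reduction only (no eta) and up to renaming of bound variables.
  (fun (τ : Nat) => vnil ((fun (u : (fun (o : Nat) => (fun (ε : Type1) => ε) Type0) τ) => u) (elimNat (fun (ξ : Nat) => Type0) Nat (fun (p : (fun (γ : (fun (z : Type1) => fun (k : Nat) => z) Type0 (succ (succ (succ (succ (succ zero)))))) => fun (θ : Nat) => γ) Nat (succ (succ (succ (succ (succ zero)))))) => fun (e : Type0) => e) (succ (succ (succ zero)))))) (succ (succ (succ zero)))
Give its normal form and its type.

reduced normal form:
  vnil Nat
the term's type:
  Vec Nat zero


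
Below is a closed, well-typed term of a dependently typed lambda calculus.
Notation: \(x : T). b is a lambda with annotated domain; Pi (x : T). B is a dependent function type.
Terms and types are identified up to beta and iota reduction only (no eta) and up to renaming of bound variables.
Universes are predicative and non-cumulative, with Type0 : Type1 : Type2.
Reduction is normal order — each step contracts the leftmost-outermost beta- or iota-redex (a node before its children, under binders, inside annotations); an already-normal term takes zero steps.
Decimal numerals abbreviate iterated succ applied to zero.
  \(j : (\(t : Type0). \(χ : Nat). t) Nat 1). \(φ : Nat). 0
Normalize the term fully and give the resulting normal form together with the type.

normal form:
  \(j : Nat). \(t : Nat). 0
the term's type:
  Pi (j : Nat). Pi (t : Nat). Nat


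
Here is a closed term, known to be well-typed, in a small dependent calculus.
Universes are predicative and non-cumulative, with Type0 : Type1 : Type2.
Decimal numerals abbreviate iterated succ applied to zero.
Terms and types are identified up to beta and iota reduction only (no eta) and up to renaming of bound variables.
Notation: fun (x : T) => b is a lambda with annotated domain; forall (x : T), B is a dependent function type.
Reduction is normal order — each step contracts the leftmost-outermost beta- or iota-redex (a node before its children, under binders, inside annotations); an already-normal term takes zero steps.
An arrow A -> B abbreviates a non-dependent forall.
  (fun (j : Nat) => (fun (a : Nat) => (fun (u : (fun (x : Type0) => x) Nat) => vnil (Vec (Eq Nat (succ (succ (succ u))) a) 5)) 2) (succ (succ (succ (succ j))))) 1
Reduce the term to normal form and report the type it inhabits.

normal form:
  vnil (Vec (Eq Nat 5 5) 5)
inferred type:
  Vec (Vec (Eq Nat 5 5) 5) 0


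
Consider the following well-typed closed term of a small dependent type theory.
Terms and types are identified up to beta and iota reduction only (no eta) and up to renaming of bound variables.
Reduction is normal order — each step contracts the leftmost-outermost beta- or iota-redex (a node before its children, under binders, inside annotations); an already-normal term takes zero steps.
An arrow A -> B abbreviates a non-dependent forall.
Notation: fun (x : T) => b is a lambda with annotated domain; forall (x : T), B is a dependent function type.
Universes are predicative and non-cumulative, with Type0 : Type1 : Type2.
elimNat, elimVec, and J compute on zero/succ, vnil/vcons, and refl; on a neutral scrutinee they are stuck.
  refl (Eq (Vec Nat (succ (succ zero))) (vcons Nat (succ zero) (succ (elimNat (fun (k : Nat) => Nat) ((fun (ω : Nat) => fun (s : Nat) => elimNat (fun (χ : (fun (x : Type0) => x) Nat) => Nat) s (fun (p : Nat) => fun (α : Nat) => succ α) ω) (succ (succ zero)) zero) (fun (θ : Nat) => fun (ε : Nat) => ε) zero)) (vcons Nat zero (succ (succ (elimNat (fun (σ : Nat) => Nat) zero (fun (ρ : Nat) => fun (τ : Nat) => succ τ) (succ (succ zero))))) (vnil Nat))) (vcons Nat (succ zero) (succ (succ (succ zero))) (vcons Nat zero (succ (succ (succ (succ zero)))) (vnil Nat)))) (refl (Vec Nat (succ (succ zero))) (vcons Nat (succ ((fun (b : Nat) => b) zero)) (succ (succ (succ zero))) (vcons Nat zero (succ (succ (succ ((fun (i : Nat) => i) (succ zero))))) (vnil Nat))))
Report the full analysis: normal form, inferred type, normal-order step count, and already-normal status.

normal form:
  refl (Eq (Vec Nat (succ (succ zero))) (vcons Nat (succ zero) (succ (succ (succ zero))) (vcons Nat zero (succ (succ (succ (succ zero)))) (vnil Nat))) (vcons Nat (succ zero) (succ (succ (succ zero))) (vcons Nat zero (succ (succ (succ (succ zero)))) (vnil Nat)))) (refl (Vec Nat (succ (succ zero))) (vcons Nat (succ zero) (succ (succ (succ zero))) (vcons Nat zero (succ (succ (succ (succ zero)))) (vnil Nat))))
type:
  Eq (Eq (Vec Nat (succ (succ zero))) (vcons Nat (succ zero) (succ (succ (succ zero))) (vcons Nat zero (succ (succ (succ (succ zero)))) (vnil Nat))) (vcons Nat (succ zero) (succ (succ (succ zero))) (vcons Nat zero (succ (succ (succ (succ zero)))) (vnil Nat)))) (refl (Vec Nat (succ (succ zero))) (vcons Nat (succ zero) (succ (succ (succ zero))) (vcons Nat zero (succ (succ (succ (succ zero)))) (vnil Nat)))) (refl (Vec Nat (succ (succ zero))) (vcons Nat (succ zero) (succ (succ (succ zero))) (vcons Nat zero (succ (succ (succ (succ zero)))) (vnil Nat))))
reduction steps (normal order): 19
already normal: no
first redex: an elimNat iota-redex


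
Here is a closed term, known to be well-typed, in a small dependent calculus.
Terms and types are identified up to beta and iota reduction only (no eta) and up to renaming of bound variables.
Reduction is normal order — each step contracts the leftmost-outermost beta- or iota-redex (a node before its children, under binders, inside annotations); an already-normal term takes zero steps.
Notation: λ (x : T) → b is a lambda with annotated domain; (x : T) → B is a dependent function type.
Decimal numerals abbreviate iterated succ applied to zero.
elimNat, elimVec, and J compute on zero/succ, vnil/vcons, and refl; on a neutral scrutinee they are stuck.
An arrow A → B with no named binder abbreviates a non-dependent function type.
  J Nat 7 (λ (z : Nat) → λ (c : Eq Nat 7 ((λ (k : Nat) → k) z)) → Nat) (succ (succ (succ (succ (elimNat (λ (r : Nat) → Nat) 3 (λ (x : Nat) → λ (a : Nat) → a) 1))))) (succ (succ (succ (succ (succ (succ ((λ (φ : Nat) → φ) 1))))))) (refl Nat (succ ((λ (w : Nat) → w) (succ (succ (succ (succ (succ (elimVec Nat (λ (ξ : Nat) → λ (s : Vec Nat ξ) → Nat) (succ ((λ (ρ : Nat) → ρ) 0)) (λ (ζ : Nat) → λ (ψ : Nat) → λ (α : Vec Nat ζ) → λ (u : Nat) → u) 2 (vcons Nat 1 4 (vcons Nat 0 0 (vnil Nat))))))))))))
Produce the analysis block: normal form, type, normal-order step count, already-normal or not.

normal form:
  7
the term's type:
  Nat
steps to reach normal form (normal order): 5
started in normal form: no
first contracted redex: a J iota-redex


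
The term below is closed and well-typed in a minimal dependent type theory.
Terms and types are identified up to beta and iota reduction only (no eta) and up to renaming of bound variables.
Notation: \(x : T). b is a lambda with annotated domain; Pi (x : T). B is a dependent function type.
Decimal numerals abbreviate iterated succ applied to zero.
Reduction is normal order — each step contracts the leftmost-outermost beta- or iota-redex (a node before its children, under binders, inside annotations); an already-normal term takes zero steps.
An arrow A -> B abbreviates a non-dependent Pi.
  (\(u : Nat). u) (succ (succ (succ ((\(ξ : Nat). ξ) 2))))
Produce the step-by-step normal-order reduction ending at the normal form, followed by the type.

reduction (normal order):
  (\(u : Nat). u) (succ (succ (succ ((\(ξ : Nat). ξ) 2))))
  ~> succ (succ (succ ((\(u : Nat). u) 2)))
  ~> 5
the term's type:
  Nat


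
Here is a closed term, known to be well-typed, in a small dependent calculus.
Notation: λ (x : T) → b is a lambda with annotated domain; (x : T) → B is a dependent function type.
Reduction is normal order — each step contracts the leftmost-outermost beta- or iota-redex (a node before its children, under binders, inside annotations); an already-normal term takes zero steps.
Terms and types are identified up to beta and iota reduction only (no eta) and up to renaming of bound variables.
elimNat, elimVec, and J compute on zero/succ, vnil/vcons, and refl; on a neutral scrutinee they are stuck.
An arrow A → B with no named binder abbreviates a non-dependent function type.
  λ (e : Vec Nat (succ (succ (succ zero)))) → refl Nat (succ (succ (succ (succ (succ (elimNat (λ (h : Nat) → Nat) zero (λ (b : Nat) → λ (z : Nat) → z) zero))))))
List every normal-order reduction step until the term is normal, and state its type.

normal-order reduction sequence:
  λ (e : Vec Nat (succ (succ (succ zero)))) → refl Nat (succ (succ (succ (succ (succ (elimNat (λ (h : Nat) → Nat) zero (λ (b : Nat) → λ (z : Nat) → z) zero))))))
  ~> λ (e : Vec Nat (succ (succ (succ zero)))) → refl Nat (succ (succ (succ (succ (succ zero)))))
type:
  Vec Nat (succ (succ (succ zero))) → Eq Nat (succ (succ (succ (succ (succ zero))))) (succ (succ (succ (succ (succ zero)))))


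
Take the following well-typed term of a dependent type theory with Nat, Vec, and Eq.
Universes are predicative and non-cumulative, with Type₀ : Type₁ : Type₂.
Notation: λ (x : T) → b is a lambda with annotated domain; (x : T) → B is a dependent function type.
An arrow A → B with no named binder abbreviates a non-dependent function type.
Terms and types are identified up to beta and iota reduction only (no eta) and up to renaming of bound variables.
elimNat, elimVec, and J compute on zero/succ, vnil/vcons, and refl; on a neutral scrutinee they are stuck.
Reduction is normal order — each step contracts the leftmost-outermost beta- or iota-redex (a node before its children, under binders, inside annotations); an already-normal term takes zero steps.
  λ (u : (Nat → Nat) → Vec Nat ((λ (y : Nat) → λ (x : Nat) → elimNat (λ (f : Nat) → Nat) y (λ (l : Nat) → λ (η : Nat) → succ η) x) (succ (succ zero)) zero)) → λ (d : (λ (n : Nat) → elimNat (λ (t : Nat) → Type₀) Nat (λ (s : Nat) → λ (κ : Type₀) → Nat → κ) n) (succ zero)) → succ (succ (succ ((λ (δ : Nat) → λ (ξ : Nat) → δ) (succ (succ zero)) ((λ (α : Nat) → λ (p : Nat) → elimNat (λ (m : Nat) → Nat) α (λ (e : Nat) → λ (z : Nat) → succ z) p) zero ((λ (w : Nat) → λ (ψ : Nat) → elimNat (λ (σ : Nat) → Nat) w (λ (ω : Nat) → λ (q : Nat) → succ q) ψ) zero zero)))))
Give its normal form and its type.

resulting normal form:
  λ (u : (Nat → Nat) → Vec Nat (succ (succ zero))) → λ (y : Nat → Nat) → succ (succ (succ (succ (succ zero))))
the term's type:
  ((Nat → Nat) → Vec Nat (succ (succ zero))) → (Nat → Nat) → Nat
observation: contracting a beta-redex first, the term normalizes in 10 steps.


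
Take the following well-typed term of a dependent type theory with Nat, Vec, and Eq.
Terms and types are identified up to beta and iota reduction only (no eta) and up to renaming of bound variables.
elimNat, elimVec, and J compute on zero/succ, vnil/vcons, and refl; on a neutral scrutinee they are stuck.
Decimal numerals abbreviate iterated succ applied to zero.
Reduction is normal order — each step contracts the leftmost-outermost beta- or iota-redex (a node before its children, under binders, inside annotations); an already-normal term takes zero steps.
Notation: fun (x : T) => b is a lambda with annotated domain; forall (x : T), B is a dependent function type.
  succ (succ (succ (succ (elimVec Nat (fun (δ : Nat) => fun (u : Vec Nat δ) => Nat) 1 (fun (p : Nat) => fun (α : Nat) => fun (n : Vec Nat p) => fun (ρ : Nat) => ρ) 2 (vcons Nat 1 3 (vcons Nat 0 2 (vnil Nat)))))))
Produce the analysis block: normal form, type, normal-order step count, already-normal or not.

normal form:
  5
type:
  Nat
steps to reach normal form (normal order): 11
started in normal form: no
first contracted redex: an elimVec iota-redex


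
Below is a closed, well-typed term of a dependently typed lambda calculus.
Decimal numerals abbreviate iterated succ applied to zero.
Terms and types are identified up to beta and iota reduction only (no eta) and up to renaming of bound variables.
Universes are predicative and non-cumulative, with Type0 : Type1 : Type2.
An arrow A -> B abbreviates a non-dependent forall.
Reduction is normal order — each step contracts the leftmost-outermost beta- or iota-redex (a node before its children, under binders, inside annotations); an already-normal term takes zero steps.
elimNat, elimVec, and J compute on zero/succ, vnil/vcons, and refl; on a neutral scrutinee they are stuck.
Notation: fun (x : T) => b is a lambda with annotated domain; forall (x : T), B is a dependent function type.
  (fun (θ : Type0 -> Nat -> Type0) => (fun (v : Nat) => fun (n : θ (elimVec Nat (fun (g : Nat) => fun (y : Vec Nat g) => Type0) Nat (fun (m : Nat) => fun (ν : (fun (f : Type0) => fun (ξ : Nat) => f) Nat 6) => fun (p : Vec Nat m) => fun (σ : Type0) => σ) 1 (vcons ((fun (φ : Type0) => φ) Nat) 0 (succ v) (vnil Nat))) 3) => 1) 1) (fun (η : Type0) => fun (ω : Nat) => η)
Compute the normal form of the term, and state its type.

reduced normal form:
  fun (θ : Nat) => 1
the term's type:
  Nat -> Nat
observation: normalization takes exactly 10 steps under the normal-order strategy.


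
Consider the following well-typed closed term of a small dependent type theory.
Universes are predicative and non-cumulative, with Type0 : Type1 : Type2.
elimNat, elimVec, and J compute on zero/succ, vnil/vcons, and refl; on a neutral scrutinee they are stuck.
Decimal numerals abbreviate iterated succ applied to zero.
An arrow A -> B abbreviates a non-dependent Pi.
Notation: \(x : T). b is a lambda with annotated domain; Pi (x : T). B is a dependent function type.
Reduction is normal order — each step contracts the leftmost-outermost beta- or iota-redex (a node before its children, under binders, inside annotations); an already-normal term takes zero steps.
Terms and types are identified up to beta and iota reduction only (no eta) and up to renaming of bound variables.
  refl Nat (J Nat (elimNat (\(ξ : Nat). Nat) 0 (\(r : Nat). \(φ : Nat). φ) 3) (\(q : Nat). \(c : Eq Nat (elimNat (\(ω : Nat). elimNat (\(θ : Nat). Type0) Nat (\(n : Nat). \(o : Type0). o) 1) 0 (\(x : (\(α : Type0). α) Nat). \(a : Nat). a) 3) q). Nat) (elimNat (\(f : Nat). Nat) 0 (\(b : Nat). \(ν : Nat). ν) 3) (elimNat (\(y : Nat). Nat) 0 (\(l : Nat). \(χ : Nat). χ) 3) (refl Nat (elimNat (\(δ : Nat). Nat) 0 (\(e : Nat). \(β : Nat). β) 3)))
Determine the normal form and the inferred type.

reduced normal form:
  refl Nat 0
type:
  Eq Nat 0 0


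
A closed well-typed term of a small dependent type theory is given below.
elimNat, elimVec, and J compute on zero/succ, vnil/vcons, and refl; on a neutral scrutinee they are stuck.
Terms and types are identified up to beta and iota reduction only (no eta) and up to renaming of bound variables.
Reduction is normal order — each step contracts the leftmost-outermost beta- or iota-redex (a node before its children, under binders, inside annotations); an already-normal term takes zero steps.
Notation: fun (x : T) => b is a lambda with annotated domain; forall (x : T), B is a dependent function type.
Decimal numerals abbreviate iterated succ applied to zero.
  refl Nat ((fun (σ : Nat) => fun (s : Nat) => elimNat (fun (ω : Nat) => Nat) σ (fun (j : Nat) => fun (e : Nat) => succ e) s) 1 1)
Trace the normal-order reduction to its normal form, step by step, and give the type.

normal-order reduction:
  refl Nat ((fun (σ : Nat) => fun (s : Nat) => elimNat (fun (ω : Nat) => Nat) σ (fun (j : Nat) => fun (e : Nat) => succ e) s) 1 1)
  ~> refl Nat ((fun (σ : Nat) => elimNat (fun (s : Nat) => Nat) 1 (fun (ω : Nat) => fun (j : Nat) => succ j) σ) 1)
  ~> refl Nat (elimNat (fun (σ : Nat) => Nat) 1 (fun (s : Nat) => fun (ω : Nat) => succ ω) 1)
  ~> refl Nat ((fun (σ : Nat) => fun (s : Nat) => succ s) 0 (elimNat (fun (ω : Nat) => Nat) 1 (fun (j : Nat) => fun (e : Nat) => succ e) 0))
  ~> refl Nat ((fun (σ : Nat) => succ σ) (elimNat (fun (s : Nat) => Nat) 1 (fun (ω : Nat) => fun (j : Nat) => succ j) 0))
  ~> refl Nat (succ (elimNat (fun (σ : Nat) => Nat) 1 (fun (s : Nat) => fun (ω : Nat) => succ ω) 0))
  ~> refl Nat 2
the term's type:
  Eq Nat 2 2


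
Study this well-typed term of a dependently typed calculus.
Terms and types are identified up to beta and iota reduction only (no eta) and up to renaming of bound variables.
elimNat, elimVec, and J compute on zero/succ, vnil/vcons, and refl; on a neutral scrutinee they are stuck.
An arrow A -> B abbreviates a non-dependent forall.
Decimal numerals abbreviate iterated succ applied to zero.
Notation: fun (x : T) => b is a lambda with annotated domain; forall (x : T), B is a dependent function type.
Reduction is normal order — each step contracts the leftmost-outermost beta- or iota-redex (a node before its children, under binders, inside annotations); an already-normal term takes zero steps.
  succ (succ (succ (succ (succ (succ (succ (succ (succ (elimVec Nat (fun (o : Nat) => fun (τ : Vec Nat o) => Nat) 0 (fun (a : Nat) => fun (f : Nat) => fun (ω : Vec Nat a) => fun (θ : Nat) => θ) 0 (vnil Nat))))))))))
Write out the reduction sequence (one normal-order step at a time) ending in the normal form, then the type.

normal-order reduction sequence:
  succ (succ (succ (succ (succ (succ (succ (succ (succ (elimVec Nat (fun (o : Nat) => fun (τ : Vec Nat o) => Nat) 0 (fun (a : Nat) => fun (f : Nat) => fun (ω : Vec Nat a) => fun (θ : Nat) => θ) 0 (vnil Nat))))))))))
  ~> 9
type:
  Nat
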